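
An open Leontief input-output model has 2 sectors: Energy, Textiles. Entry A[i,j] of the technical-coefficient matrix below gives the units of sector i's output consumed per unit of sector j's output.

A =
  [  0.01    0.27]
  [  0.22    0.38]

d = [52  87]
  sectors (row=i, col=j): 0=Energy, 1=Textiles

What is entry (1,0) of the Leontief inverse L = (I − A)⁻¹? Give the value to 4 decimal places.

Form M = I − A:
  [  0.99   -0.27]
  [ -0.22    0.62]
Leontief inverse L = M⁻¹:
  [  1.1183    0.4870]
  [  0.3968    1.7857]
Total output x = L · d:
  x_0 = 1.1183·52 + 0.4870·87 = 100.5231
  x_1 = 0.3968·52 + 1.7857·87 = 175.9921

L[1,0] = 0.3968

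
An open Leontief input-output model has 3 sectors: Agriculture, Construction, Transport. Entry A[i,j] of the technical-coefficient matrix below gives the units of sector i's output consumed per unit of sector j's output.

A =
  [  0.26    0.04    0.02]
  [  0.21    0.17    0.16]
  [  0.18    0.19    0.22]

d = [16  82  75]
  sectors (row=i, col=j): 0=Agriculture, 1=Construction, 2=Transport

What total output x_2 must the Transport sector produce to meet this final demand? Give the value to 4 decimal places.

136.1149

Form M = I − A:
  [  0.74   -0.04   -0.02]
  [ -0.21    0.83   -0.16]
  [ -0.18   -0.19    0.78]
Leontief inverse L = M⁻¹:
  [  1.3862    0.0786    0.0517]
  [  0.4327    1.2887    0.2754]
  [  0.4253    0.3321    1.3611]
Total output x = L · d:
  x_0 = 1.3862·16 + 0.0786·82 + 0.0517·75 = 32.5035
  x_1 = 0.4327·16 + 1.2887·82 + 0.2754·75 = 133.2580
  x_2 = 0.4253·16 + 0.3321·82 + 1.3611·75 = 136.1149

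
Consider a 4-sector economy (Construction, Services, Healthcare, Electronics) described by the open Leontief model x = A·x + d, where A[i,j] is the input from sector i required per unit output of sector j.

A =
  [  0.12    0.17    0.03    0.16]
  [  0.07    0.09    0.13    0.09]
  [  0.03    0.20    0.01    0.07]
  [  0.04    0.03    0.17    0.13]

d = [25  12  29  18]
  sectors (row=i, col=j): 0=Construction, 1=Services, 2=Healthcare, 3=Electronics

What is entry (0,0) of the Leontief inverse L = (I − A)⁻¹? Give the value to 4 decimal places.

Form M = I − A:
  [  0.88   -0.17   -0.03   -0.16]
  [ -0.07    0.91   -0.13   -0.09]
  [ -0.03   -0.20    0.99   -0.07]
  [ -0.04   -0.03   -0.17    0.87]
Leontief inverse L = M⁻¹:
  [  1.1716    0.2516    0.1116    0.2505]
  [  0.1058    1.1639    0.1826    0.1546]
  [  0.0618    0.2499    1.0659    0.1230]
  [  0.0696    0.1005    0.2197    1.1903]
Total output x = L · d:
  x_0 = 1.1716·25 + 0.2516·12 + 0.1116·29 + 0.2505·18 = 40.0524
  x_1 = 0.1058·25 + 1.1639·12 + 0.1826·29 + 0.1546·18 = 24.6894
  x_2 = 0.0618·25 + 0.2499·12 + 1.0659·29 + 0.1230·18 = 37.6681
  x_3 = 0.0696·25 + 0.1005·12 + 0.2197·29 + 1.1903·18 = 30.7429

L[0,0] = 1.1716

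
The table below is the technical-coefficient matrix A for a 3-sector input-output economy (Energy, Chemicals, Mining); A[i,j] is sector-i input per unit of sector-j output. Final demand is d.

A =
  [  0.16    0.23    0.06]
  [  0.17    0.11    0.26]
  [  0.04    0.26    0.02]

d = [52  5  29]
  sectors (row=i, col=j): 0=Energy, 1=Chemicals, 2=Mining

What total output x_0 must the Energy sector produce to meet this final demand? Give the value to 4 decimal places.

73.4922

Form M = I − A:
  [  0.84   -0.23   -0.06]
  [ -0.17    0.89   -0.26]
  [ -0.04   -0.26    0.98]
Leontief inverse L = M⁻¹:
  [  1.2764    0.3823    0.1796]
  [  0.2808    1.3021    0.3626]
  [  0.1266    0.3611    1.1240]
Total output x = L · d:
  x_0 = 1.2764·52 + 0.3823·5 + 0.1796·29 = 73.4922
  x_1 = 0.2808·52 + 1.3021·5 + 0.3626·29 = 31.6283
  x_2 = 0.1266·52 + 0.3611·5 + 1.1240·29 = 40.9827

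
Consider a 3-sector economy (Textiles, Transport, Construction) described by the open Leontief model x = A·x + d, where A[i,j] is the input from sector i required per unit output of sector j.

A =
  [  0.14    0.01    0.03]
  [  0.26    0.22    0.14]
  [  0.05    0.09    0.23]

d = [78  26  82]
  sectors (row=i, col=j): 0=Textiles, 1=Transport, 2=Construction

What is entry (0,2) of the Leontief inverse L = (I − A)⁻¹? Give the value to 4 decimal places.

Form M = I − A:
  [  0.86   -0.01   -0.03]
  [ -0.26    0.78   -0.14]
  [ -0.05   -0.09    0.77]
Leontief inverse L = M⁻¹:
  [  1.1719    0.0207    0.0494]
  [  0.4130    1.3168    0.2555]
  [  0.1244    0.1553    1.3318]
Total output x = L · d:
  x_0 = 1.1719·78 + 0.0207·26 + 0.0494·82 = 96.0027
  x_1 = 0.4130·78 + 1.3168·26 + 0.2555·82 = 87.4009
  x_2 = 0.1244·78 + 0.1553·26 + 1.3318·82 = 122.9431

L[0,2] = 0.0494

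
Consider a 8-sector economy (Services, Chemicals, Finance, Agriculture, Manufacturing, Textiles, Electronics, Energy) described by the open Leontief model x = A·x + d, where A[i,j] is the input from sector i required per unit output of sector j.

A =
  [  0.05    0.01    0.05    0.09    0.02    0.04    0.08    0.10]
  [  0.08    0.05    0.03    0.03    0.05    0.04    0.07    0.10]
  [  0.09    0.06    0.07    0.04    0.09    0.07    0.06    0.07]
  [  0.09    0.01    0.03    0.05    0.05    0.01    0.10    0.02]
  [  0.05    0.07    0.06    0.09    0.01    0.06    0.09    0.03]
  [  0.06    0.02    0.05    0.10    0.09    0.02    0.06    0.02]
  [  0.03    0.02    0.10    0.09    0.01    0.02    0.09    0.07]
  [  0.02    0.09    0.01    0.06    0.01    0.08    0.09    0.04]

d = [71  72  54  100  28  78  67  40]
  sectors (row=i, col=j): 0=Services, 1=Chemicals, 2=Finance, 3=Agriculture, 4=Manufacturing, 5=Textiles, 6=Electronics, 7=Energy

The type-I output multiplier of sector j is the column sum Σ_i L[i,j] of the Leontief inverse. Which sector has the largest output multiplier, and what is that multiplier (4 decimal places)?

Form M = I − A:
  [  0.95   -0.01   -0.05   -0.09   -0.02   -0.04   -0.08   -0.10]
  [ -0.08    0.95   -0.03   -0.03   -0.05   -0.04   -0.07   -0.10]
  [ -0.09   -0.06    0.93   -0.04   -0.09   -0.07   -0.06   -0.07]
  [ -0.09   -0.01   -0.03    0.95   -0.05   -0.01   -0.10   -0.02]
  [ -0.05   -0.07   -0.06   -0.09    0.99   -0.06   -0.09   -0.03]
  [ -0.06   -0.02   -0.05   -0.10   -0.09    0.98   -0.06   -0.02]
  [ -0.03   -0.02   -0.10   -0.09   -0.01   -0.02    0.91   -0.07]
  [ -0.02   -0.09   -0.01   -0.06   -0.01   -0.08   -0.09    0.96]
Leontief inverse L = M⁻¹:
  [  1.0926    0.0401    0.0887    0.1432    0.0488    0.0715    0.1442    0.1410]
  [  0.1220    1.0832    0.0694    0.0859    0.0774    0.0745    0.1351    0.1462]
  [  0.1458    0.1001    1.1205    0.1092    0.1283    0.1122    0.1389    0.1261]
  [  0.1249    0.0318    0.0667    1.0968    0.0709    0.0346    0.1534    0.0581]
  [  0.0990    0.0985    0.1030    0.1449    1.0443    0.0903    0.1558    0.0770]
  [  0.1045    0.0474    0.0898    0.1521    0.1176    1.0492    0.1222    0.0600]
  [  0.0751    0.0502    0.1408    0.1403    0.0414    0.0519    1.1527    0.1127]
  [  0.0603    0.1151    0.0459    0.1081    0.0386    0.1050    0.1466    1.0796]
Total output x = L · d:
  x_0 = 1.0926·71 + 0.0401·72 + 0.0887·54 + 0.1432·100 + 0.0488·28 + 0.0715·78 + 0.1442·67 + 0.1410·40 = 121.8079
  x_1 = 0.1220·71 + 1.0832·72 + 0.0694·54 + 0.0859·100 + 0.0774·28 + 0.0745·78 + 0.1351·67 + 0.1462·40 = 121.8638
  x_2 = 0.1458·71 + 0.1001·72 + 1.1205·54 + 0.1092·100 + 0.1283·28 + 0.1122·78 + 0.1389·67 + 0.1261·40 = 115.6828
  x_3 = 0.1249·71 + 0.0318·72 + 0.0667·54 + 1.0968·100 + 0.0709·28 + 0.0346·78 + 0.1534·67 + 0.0581·40 = 141.7187
  x_4 = 0.0990·71 + 0.0985·72 + 0.1030·54 + 0.1449·100 + 1.0443·28 + 0.0903·78 + 0.1558·67 + 0.0770·40 = 83.9747
  x_5 = 0.1045·71 + 0.0474·72 + 0.0898·54 + 0.1521·100 + 0.1176·28 + 1.0492·78 + 0.1222·67 + 0.0600·40 = 126.6064
  x_6 = 0.0751·71 + 0.0502·72 + 0.1408·54 + 0.1403·100 + 0.0414·28 + 0.0519·78 + 1.1527·67 + 0.1127·40 = 117.5339
  x_7 = 0.0603·71 + 0.1151·72 + 0.0459·54 + 0.1081·100 + 0.0386·28 + 0.1050·78 + 0.1466·67 + 1.0796·40 = 88.1356
Output multipliers (column sums of L):
  Services: 1.8242
  Chemicals: 1.5664
  Finance: 1.7247
  Agriculture: 1.9806
  Manufacturing: 1.5672
  Textiles: 1.5890
  Electronics: 2.1490
  Energy: 1.8007

Electronics (2.1490)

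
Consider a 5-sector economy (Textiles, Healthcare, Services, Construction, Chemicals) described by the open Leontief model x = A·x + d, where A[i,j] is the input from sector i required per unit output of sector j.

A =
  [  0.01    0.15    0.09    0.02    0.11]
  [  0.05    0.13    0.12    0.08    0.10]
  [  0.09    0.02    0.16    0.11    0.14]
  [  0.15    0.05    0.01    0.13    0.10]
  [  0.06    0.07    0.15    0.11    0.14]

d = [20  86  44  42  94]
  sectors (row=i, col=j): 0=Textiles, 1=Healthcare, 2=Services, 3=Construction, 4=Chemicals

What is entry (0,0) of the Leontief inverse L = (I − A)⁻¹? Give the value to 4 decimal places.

L[0,0] = 1.0631

Form M = I − A:
  [  0.99   -0.15   -0.09   -0.02   -0.11]
  [ -0.05    0.87   -0.12   -0.08   -0.10]
  [ -0.09   -0.02    0.84   -0.11   -0.14]
  [ -0.15   -0.05   -0.01    0.87   -0.10]
  [ -0.06   -0.07   -0.15   -0.11    0.86]
Leontief inverse L = M⁻¹:
  [  1.0631    0.2088    0.1806    0.0918    0.2003]
  [  0.1194    1.2018    0.2242    0.1683    0.2111]
  [  0.1673    0.0910    1.2708    0.2061    0.2628]
  [  0.2081    0.1227    0.0890    1.2014    0.1951]
  [  0.1397    0.1440    0.2639    0.2097    1.2647]
Total output x = L · d:
  x_0 = 1.0631·20 + 0.2088·86 + 0.1806·44 + 0.0918·42 + 0.2003·94 = 69.8579
  x_1 = 0.1194·20 + 1.2018·86 + 0.2242·44 + 0.1683·42 + 0.2111·94 = 142.5161
  x_2 = 0.1673·20 + 0.0910·86 + 1.2708·44 + 0.2061·42 + 0.2628·94 = 100.4536
  x_3 = 0.2081·20 + 0.1227·86 + 0.0890·44 + 1.2014·42 + 0.1951·94 = 87.4218
  x_4 = 0.1397·20 + 0.1440·86 + 0.2639·44 + 0.2097·42 + 1.2647·94 = 154.4791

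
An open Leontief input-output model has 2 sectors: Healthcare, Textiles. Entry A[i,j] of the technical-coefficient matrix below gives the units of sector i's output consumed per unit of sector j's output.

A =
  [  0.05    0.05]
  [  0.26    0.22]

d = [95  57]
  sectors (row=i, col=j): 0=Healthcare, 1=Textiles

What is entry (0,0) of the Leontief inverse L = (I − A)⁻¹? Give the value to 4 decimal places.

Form M = I − A:
  [  0.95   -0.05]
  [ -0.26    0.78]
Leontief inverse L = M⁻¹:
  [  1.0714    0.0687]
  [  0.3571    1.3049]
Total output x = L · d:
  x_0 = 1.0714·95 + 0.0687·57 = 105.7005
  x_1 = 0.3571·95 + 1.3049·57 = 108.3104

L[0,0] = 1.0714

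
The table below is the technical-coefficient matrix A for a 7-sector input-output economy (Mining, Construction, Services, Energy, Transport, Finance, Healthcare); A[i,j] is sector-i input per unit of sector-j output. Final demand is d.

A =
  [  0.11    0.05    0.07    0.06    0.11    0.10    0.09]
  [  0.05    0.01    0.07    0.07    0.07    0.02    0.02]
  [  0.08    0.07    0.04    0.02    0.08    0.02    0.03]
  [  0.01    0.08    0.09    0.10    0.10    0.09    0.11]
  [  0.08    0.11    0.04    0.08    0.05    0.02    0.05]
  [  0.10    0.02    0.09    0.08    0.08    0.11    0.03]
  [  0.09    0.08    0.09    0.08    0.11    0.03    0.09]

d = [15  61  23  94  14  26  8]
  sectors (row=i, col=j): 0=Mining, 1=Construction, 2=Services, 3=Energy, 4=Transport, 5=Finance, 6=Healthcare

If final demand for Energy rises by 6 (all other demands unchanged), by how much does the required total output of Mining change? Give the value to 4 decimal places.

Form M = I − A:
  [  0.89   -0.05   -0.07   -0.06   -0.11   -0.10   -0.09]
  [ -0.05    0.99   -0.07   -0.07   -0.07   -0.02   -0.02]
  [ -0.08   -0.07    0.96   -0.02   -0.08   -0.02   -0.03]
  [ -0.01   -0.08   -0.09    0.90   -0.10   -0.09   -0.11]
  [ -0.08   -0.11   -0.04   -0.08    0.95   -0.02   -0.05]
  [ -0.10   -0.02   -0.09   -0.08   -0.08    0.89   -0.03]
  [ -0.09   -0.08   -0.09   -0.08   -0.11   -0.03    0.91]
Leontief inverse L = M⁻¹:
  [  1.1987    0.1216    0.1485    0.1400    0.2074    0.1650    0.1599]
  [  0.0925    1.0505    0.1090    0.1107    0.1200    0.0523    0.0575]
  [  0.1289    0.1095    1.0819    0.0637    0.1331    0.0530    0.0676]
  [  0.0880    0.1498    0.1659    1.1779    0.1918    0.1463    0.1752]
  [  0.1371    0.1587    0.0965    0.1378    1.1198    0.0636    0.1005]
  [  0.1757    0.0811    0.1576    0.1481    0.1642    1.1704    0.0899]
  [  0.1695    0.1502    0.1627    0.1550    0.2019    0.0853    1.1570]
Total output x = L · d:
  x_0 = 1.1987·15 + 0.1216·61 + 0.1485·23 + 0.1400·94 + 0.2074·14 + 0.1650·26 + 0.1599·8 = 50.4466
  x_1 = 0.0925·15 + 1.0505·61 + 0.1090·23 + 0.1107·94 + 0.1200·14 + 0.0523·26 + 0.0575·8 = 81.8827
  x_2 = 0.1289·15 + 0.1095·61 + 1.0819·23 + 0.0637·94 + 0.1331·14 + 0.0530·26 + 0.0676·8 = 43.2604
  x_3 = 0.0880·15 + 0.1498·61 + 0.1659·23 + 1.1779·94 + 0.1918·14 + 0.1463·26 + 0.1752·8 = 132.8892
  x_4 = 0.1371·15 + 0.1587·61 + 0.0965·23 + 0.1378·94 + 1.1198·14 + 0.0636·26 + 0.1005·8 = 45.0441
  x_5 = 0.1757·15 + 0.0811·61 + 0.1576·23 + 0.1481·94 + 0.1642·14 + 1.1704·26 + 0.0899·8 = 58.5842
  x_6 = 0.1695·15 + 0.1502·61 + 0.1627·23 + 0.1550·94 + 0.2019·14 + 0.0853·26 + 1.1570·8 = 44.3162
Δx_0 = L[0,3] · Δd_3 = 0.1400 · 6 = 0.8399

0.8399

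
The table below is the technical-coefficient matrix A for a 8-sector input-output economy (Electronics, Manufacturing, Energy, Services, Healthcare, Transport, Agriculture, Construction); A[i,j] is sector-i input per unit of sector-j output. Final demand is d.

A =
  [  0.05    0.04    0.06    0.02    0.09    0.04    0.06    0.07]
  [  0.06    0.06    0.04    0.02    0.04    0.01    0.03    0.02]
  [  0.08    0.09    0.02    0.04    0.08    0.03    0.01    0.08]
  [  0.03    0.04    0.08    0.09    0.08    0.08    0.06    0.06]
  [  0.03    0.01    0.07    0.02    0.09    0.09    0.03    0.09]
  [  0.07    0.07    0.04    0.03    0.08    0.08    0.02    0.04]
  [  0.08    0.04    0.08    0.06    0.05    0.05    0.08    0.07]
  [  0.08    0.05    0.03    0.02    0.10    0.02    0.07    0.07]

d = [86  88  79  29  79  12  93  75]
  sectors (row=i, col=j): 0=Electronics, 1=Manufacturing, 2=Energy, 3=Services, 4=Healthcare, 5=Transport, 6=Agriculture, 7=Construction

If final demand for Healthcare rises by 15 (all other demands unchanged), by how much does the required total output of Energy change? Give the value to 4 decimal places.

Form M = I − A:
  [  0.95   -0.04   -0.06   -0.02   -0.09   -0.04   -0.06   -0.07]
  [ -0.06    0.94   -0.04   -0.02   -0.04   -0.01   -0.03   -0.02]
  [ -0.08   -0.09    0.98   -0.04   -0.08   -0.03   -0.01   -0.08]
  [ -0.03   -0.04   -0.08    0.91   -0.08   -0.08   -0.06   -0.06]
  [ -0.03   -0.01   -0.07   -0.02    0.91   -0.09   -0.03   -0.09]
  [ -0.07   -0.07   -0.04   -0.03   -0.08    0.92   -0.02   -0.04]
  [ -0.08   -0.04   -0.08   -0.06   -0.05   -0.05    0.92   -0.07]
  [ -0.08   -0.05   -0.03   -0.02   -0.10   -0.02   -0.07    0.93]
Leontief inverse L = M⁻¹:
  [  1.0957    0.0758    0.0990    0.0448    0.1496    0.0779    0.0937    0.1204]
  [  0.0884    1.0834    0.0651    0.0358    0.0764    0.0322    0.0512    0.0505]
  [  0.1223    0.1241    1.0580    0.0627    0.1381    0.0652    0.0431    0.1263]
  [  0.0846    0.0857    0.1285    1.1251    0.1524    0.1296    0.1000    0.1197]
  [  0.0764    0.0475    0.1072    0.0442    1.1521    0.1303    0.0617    0.1406]
  [  0.1132    0.1060    0.0779    0.0534    0.1380    1.1183    0.0505    0.0862]
  [  0.1351    0.0848    0.1273    0.0930    0.1206    0.0946    1.1218    0.1291]
  [  0.1256    0.0844    0.0717    0.0449    0.1606    0.0585    0.1065    1.1217]
Total output x = L · d:
  x_0 = 1.0957·86 + 0.0758·88 + 0.0990·79 + 0.0448·29 + 0.1496·79 + 0.0779·12 + 0.0937·93 + 0.1204·75 = 140.5065
  x_1 = 0.0884·86 + 1.0834·88 + 0.0651·79 + 0.0358·29 + 0.0764·79 + 0.0322·12 + 0.0512·93 + 0.0505·75 = 124.0909
  x_2 = 0.1223·86 + 0.1241·88 + 1.0580·79 + 0.0627·29 + 0.1381·79 + 0.0652·12 + 0.0431·93 + 0.1263·75 = 132.0189
  x_3 = 0.0846·86 + 0.0857·88 + 0.1285·79 + 1.1251·29 + 0.1524·79 + 0.1296·12 + 0.1000·93 + 0.1197·75 = 89.4698
  x_4 = 0.0764·86 + 0.0475·88 + 0.1072·79 + 0.0442·29 + 1.1521·79 + 0.1303·12 + 0.0617·93 + 0.1406·75 = 129.3631
  x_5 = 0.1132·86 + 0.1060·88 + 0.0779·79 + 0.0534·29 + 0.1380·79 + 1.1183·12 + 0.0505·93 + 0.0862·75 = 62.2508
  x_6 = 0.1351·86 + 0.0848·88 + 0.1273·79 + 0.0930·29 + 0.1206·79 + 0.0946·12 + 1.1218·93 + 0.1291·75 = 156.5192
  x_7 = 0.1256·86 + 0.0844·88 + 0.0717·79 + 0.0449·29 + 0.1606·79 + 0.0585·12 + 0.1065·93 + 1.1217·75 = 132.6158
Δx_2 = L[2,4] · Δd_4 = 0.1381 · 15 = 2.0710

2.0710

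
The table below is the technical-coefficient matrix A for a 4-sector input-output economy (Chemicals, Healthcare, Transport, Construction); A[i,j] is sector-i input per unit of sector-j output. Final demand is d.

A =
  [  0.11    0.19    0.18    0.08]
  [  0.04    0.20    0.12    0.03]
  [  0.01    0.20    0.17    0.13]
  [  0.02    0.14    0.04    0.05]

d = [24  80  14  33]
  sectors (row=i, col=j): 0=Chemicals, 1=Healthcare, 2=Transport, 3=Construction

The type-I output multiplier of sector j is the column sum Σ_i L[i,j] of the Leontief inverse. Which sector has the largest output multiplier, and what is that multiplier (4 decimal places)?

Form M = I − A:
  [  0.89   -0.19   -0.18   -0.08]
  [ -0.04    0.80   -0.12   -0.03]
  [ -0.01   -0.20    0.83   -0.13]
  [ -0.02   -0.14   -0.04    0.95]
Leontief inverse L = M⁻¹:
  [  1.1474    0.3766    0.3106    0.1510]
  [  0.0639    1.3310    0.2100    0.0761]
  [  0.0347    0.3596    1.2734    0.1885]
  [  0.0350    0.2192    0.0911    1.0750]
Total output x = L · d:
  x_0 = 1.1474·24 + 0.3766·80 + 0.3106·14 + 0.1510·33 = 66.9948
  x_1 = 0.0639·24 + 1.3310·80 + 0.2100·14 + 0.0761·33 = 113.4645
  x_2 = 0.0347·24 + 0.3596·80 + 1.2734·14 + 0.1885·33 = 53.6499
  x_3 = 0.0350·24 + 0.2192·80 + 0.0911·14 + 1.0750·33 = 55.1273
Output multipliers (column sums of L):
  Chemicals: 1.2810
  Healthcare: 2.2864
  Transport: 1.8850
  Construction: 1.4907

Healthcare (2.2864)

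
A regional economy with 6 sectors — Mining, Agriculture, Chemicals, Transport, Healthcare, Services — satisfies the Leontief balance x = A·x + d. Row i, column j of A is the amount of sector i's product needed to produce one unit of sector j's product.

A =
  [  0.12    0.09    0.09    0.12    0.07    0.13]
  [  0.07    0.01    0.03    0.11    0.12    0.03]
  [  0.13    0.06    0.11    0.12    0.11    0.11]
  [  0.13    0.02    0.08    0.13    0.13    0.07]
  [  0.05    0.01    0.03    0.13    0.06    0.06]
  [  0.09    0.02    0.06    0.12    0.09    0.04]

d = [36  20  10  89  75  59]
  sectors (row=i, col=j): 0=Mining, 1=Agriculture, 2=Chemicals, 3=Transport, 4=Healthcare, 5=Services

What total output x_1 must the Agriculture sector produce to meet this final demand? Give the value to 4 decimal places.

63.9753

Form M = I − A:
  [  0.88   -0.09   -0.09   -0.12   -0.07   -0.13]
  [ -0.07    0.99   -0.03   -0.11   -0.12   -0.03]
  [ -0.13   -0.06    0.89   -0.12   -0.11   -0.11]
  [ -0.13   -0.02   -0.08    0.87   -0.13   -0.07]
  [ -0.05   -0.01   -0.03   -0.13    0.94   -0.06]
  [ -0.09   -0.02   -0.06   -0.12   -0.09    0.96]
Leontief inverse L = M⁻¹:
  [  1.2475    0.1361    0.1769    0.2732    0.1903    0.2253]
  [  0.1437    1.0358    0.0799    0.2020    0.1886    0.0875]
  [  0.2622    0.1089    1.2010    0.2796    0.2329    0.2115]
  [  0.2464    0.0634    0.1601    1.2711    0.2364    0.1612]
  [  0.1217    0.0338    0.0784    0.2158    1.1270    0.1127]
  [  0.1786    0.0522    0.1207    0.2264    0.1715    1.1085]
Total output x = L · d:
  x_0 = 1.2475·36 + 0.1361·20 + 0.1769·10 + 0.2732·89 + 0.1903·75 + 0.2253·59 = 101.2842
  x_1 = 0.1437·36 + 1.0358·20 + 0.0799·10 + 0.2020·89 + 0.1886·75 + 0.0875·59 = 63.9753
  x_2 = 0.2622·36 + 0.1089·20 + 1.2010·10 + 0.2796·89 + 0.2329·75 + 0.2115·59 = 78.4541
  x_3 = 0.2464·36 + 0.0634·20 + 0.1601·10 + 1.2711·89 + 0.2364·75 + 0.1612·59 = 152.1032
  x_4 = 0.1217·36 + 0.0338·20 + 0.0784·10 + 0.2158·89 + 1.1270·75 + 0.1127·59 = 116.2308
  x_5 = 0.1786·36 + 0.0522·20 + 0.1207·10 + 0.2264·89 + 0.1715·75 + 1.1085·59 = 107.0995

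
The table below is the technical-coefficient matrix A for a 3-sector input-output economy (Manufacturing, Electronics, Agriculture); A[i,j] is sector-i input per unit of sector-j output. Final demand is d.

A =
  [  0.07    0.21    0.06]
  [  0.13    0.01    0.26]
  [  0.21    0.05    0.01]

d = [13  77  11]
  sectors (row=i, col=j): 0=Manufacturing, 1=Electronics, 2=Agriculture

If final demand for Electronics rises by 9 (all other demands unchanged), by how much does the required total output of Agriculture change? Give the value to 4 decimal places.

Form M = I − A:
  [  0.93   -0.21   -0.06]
  [ -0.13    0.99   -0.26]
  [ -0.21   -0.05    0.99]
Leontief inverse L = M⁻¹:
  [  1.1404    0.2487    0.1344]
  [  0.2161    1.0708    0.2943]
  [  0.2528    0.1068    1.0535]
Total output x = L · d:
  x_0 = 1.1404·13 + 0.2487·77 + 0.1344·11 = 35.4528
  x_1 = 0.2161·13 + 1.0708·77 + 0.2943·11 = 88.5002
  x_2 = 0.2528·13 + 0.1068·77 + 1.0535·11 = 23.1011
Δx_2 = L[2,1] · Δd_1 = 0.1068 · 9 = 0.9615

0.9615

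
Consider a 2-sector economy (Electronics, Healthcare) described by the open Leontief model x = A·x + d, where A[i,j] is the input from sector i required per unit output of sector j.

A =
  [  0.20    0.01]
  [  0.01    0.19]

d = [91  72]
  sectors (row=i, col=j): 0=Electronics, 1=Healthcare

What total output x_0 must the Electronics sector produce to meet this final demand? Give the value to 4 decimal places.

114.8788

Form M = I − A:
  [  0.80   -0.01]
  [ -0.01    0.81]
Leontief inverse L = M⁻¹:
  [  1.2502    0.0154]
  [  0.0154    1.2348]
Total output x = L · d:
  x_0 = 1.2502·91 + 0.0154·72 = 114.8788
  x_1 = 0.0154·91 + 1.2348·72 = 90.3071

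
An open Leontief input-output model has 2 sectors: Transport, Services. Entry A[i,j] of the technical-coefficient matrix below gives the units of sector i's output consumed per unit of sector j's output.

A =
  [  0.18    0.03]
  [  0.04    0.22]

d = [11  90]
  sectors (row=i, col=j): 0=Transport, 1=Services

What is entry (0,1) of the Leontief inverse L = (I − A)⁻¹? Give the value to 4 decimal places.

Form M = I − A:
  [  0.82   -0.03]
  [ -0.04    0.78]
Leontief inverse L = M⁻¹:
  [  1.2218    0.0470]
  [  0.0627    1.2845]
Total output x = L · d:
  x_0 = 1.2218·11 + 0.0470·90 = 17.6692
  x_1 = 0.0627·11 + 1.2845·90 = 116.2907

L[0,1] = 0.0470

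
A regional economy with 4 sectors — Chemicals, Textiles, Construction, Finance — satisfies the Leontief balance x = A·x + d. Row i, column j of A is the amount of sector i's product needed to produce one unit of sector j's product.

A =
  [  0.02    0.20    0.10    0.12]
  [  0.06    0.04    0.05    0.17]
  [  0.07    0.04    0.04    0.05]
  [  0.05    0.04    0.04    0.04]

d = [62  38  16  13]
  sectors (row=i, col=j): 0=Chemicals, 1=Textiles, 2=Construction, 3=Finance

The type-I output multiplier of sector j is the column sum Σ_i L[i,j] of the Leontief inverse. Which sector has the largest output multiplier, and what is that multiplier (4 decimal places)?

Finance (1.5225)

Form M = I − A:
  [  0.98   -0.20   -0.10   -0.12]
  [ -0.06    0.96   -0.05   -0.17]
  [ -0.07   -0.04    0.96   -0.05]
  [ -0.05   -0.04   -0.04    0.96]
Leontief inverse L = M⁻¹:
  [  1.0530    0.2322    0.1293    0.1795]
  [  0.0811    1.0701    0.0727    0.2034]
  [  0.0834    0.0646    1.0569    0.0769]
  [  0.0617    0.0594    0.0538    1.0627]
Total output x = L · d:
  x_0 = 1.0530·62 + 0.2322·38 + 0.1293·16 + 0.1795·13 = 78.5139
  x_1 = 0.0811·62 + 1.0701·38 + 0.0727·16 + 0.2034·13 = 49.4962
  x_2 = 0.0834·62 + 0.0646·38 + 1.0569·16 + 0.0769·13 = 25.5351
  x_3 = 0.0617·62 + 0.0594·38 + 0.0538·16 + 1.0627·13 = 20.7572
Output multipliers (column sums of L):
  Chemicals: 1.2792
  Textiles: 1.4263
  Construction: 1.3126
  Finance: 1.5225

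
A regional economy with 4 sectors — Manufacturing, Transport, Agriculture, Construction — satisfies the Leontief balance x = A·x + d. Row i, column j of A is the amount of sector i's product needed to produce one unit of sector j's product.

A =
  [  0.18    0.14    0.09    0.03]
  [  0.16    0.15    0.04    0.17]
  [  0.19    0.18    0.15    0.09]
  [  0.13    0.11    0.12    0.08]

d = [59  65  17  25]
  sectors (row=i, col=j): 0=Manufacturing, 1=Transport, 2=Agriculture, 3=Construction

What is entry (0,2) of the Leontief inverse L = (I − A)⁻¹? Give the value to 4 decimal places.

Form M = I − A:
  [  0.82   -0.14   -0.09   -0.03]
  [ -0.16    0.85   -0.04   -0.17]
  [ -0.19   -0.18    0.85   -0.09]
  [ -0.13   -0.11   -0.12    0.92]
Leontief inverse L = M⁻¹:
  [  1.3284    0.2687    0.1688    0.1095]
  [  0.3242    1.2918    0.1321    0.2622]
  [  0.3950    0.3589    1.2638    0.2028]
  [  0.2780    0.2392    0.2045    1.1602]
Total output x = L · d:
  x_0 = 1.3284·59 + 0.2687·65 + 0.1688·17 + 0.1095·25 = 101.4467
  x_1 = 0.3242·59 + 1.2918·65 + 0.1321·17 + 0.2622·25 = 111.8979
  x_2 = 0.3950·59 + 0.3589·65 + 1.2638·17 + 0.2028·25 = 73.1949
  x_3 = 0.2780·59 + 0.2392·65 + 0.2045·17 + 1.1602·25 = 64.4350

L[0,2] = 0.1688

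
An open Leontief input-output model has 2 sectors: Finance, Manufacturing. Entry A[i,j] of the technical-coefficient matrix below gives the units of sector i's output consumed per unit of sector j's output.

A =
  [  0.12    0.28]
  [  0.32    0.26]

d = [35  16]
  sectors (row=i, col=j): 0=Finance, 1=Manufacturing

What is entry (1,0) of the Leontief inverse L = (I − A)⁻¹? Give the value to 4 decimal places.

L[1,0] = 0.5698

Form M = I − A:
  [  0.88   -0.28]
  [ -0.32    0.74]
Leontief inverse L = M⁻¹:
  [  1.3177    0.4986]
  [  0.5698    1.5670]
Total output x = L · d:
  x_0 = 1.3177·35 + 0.4986·16 = 54.0954
  x_1 = 0.5698·35 + 1.5670·16 = 45.0142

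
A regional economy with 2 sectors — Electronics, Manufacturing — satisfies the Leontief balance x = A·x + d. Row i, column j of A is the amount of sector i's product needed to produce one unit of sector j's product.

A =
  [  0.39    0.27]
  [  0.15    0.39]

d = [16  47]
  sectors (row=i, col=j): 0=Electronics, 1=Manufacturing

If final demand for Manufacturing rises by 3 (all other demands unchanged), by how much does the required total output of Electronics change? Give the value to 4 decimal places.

Form M = I − A:
  [  0.61   -0.27]
  [ -0.15    0.61]
Leontief inverse L = M⁻¹:
  [  1.8396    0.8142]
  [  0.4524    1.8396]
Total output x = L · d:
  x_0 = 1.8396·16 + 0.8142·47 = 67.7021
  x_1 = 0.4524·16 + 1.8396·47 = 93.6972
Δx_0 = L[0,1] · Δd_1 = 0.8142 · 3 = 2.4427

2.4427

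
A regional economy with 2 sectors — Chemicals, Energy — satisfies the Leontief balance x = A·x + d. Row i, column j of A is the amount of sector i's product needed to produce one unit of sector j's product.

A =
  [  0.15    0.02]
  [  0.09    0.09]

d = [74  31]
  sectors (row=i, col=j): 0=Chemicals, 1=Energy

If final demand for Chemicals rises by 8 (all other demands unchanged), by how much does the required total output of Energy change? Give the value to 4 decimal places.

Form M = I − A:
  [  0.85   -0.02]
  [ -0.09    0.91]
Leontief inverse L = M⁻¹:
  [  1.1792    0.0259]
  [  0.1166    1.1015]
Total output x = L · d:
  x_0 = 1.1792·74 + 0.0259·31 = 88.0653
  x_1 = 0.1166·74 + 1.1015·31 = 42.7757
Δx_1 = L[1,0] · Δd_0 = 0.1166 · 8 = 0.9330

0.9330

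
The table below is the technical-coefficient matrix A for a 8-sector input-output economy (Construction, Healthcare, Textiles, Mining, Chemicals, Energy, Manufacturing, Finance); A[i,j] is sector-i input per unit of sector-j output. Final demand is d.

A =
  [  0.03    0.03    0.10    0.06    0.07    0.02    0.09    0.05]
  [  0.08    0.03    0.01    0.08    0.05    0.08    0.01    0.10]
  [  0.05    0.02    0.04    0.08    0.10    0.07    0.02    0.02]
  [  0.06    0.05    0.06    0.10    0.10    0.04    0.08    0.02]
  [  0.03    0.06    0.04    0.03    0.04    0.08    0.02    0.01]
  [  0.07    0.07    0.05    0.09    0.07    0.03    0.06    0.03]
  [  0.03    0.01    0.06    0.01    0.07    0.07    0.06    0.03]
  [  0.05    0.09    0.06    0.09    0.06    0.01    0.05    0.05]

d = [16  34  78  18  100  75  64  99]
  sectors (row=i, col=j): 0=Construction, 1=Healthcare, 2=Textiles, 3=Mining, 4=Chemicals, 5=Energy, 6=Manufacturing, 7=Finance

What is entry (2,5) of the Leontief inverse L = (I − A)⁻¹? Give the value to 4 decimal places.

Form M = I − A:
  [  0.97   -0.03   -0.10   -0.06   -0.07   -0.02   -0.09   -0.05]
  [ -0.08    0.97   -0.01   -0.08   -0.05   -0.08   -0.01   -0.10]
  [ -0.05   -0.02    0.96   -0.08   -0.10   -0.07   -0.02   -0.02]
  [ -0.06   -0.05   -0.06    0.90   -0.10   -0.04   -0.08   -0.02]
  [ -0.03   -0.06   -0.04   -0.03    0.96   -0.08   -0.02   -0.01]
  [ -0.07   -0.07   -0.05   -0.09   -0.07    0.97   -0.06   -0.03]
  [ -0.03   -0.01   -0.06   -0.01   -0.07   -0.07    0.94   -0.03]
  [ -0.05   -0.09   -0.06   -0.09   -0.06   -0.01   -0.05    0.95]
Leontief inverse L = M⁻¹:
  [  1.0660    0.0619    0.1394    0.1082    0.1251    0.0618    0.1255    0.0751]
  [  0.1191    1.0699    0.0537    0.1362    0.1044    0.1139    0.0519    0.1292]
  [  0.0837    0.0525    1.0765    0.1262    0.1484    0.1055    0.0543    0.0419]
  [  0.1018    0.0870    0.1058    1.1555    0.1617    0.0873    0.1229    0.0494]
  [  0.0587    0.0845    0.0665    0.0677    1.0774    0.1082    0.0452    0.0310]
  [  0.1098    0.1046    0.0927    0.1435    0.1274    1.0728    0.1002    0.0601]
  [  0.0571    0.0357    0.0899    0.0456    0.1097    0.1005    1.0868    0.0483]
  [  0.0902    0.1245    0.1003    0.1442    0.1163    0.0524    0.0877    1.0813]
Total output x = L · d:
  x_0 = 1.0660·16 + 0.0619·34 + 0.1394·78 + 0.1082·18 + 0.1251·100 + 0.0618·75 + 0.1255·64 + 0.0751·99 = 64.5835
  x_1 = 0.1191·16 + 1.0699·34 + 0.0537·78 + 0.1362·18 + 0.1044·100 + 0.1139·75 + 0.0519·64 + 0.1292·99 = 80.0106
  x_2 = 0.0837·16 + 0.0525·34 + 1.0765·78 + 0.1262·18 + 0.1484·100 + 0.1055·75 + 0.0543·64 + 0.0419·99 = 119.7426
  x_3 = 0.1018·16 + 0.0870·34 + 0.1058·78 + 1.1555·18 + 0.1617·100 + 0.0873·75 + 0.1229·64 + 0.0494·99 = 69.1133
  x_4 = 0.0587·16 + 0.0845·34 + 0.0665·78 + 0.0677·18 + 1.0774·100 + 0.1082·75 + 0.0452·64 + 0.0310·99 = 132.0372
  x_5 = 0.1098·16 + 0.1046·34 + 0.0927·78 + 0.1435·18 + 0.1274·100 + 1.0728·75 + 0.1002·64 + 0.0601·99 = 120.6899
  x_6 = 0.0571·16 + 0.0357·34 + 0.0899·78 + 0.0456·18 + 0.1097·100 + 0.1005·75 + 1.0868·64 + 0.0483·99 = 102.8019
  x_7 = 0.0902·16 + 0.1245·34 + 0.1003·78 + 0.1442·18 + 0.1163·100 + 0.0524·75 + 0.0877·64 + 1.0813·99 = 144.3201

L[2,5] = 0.1055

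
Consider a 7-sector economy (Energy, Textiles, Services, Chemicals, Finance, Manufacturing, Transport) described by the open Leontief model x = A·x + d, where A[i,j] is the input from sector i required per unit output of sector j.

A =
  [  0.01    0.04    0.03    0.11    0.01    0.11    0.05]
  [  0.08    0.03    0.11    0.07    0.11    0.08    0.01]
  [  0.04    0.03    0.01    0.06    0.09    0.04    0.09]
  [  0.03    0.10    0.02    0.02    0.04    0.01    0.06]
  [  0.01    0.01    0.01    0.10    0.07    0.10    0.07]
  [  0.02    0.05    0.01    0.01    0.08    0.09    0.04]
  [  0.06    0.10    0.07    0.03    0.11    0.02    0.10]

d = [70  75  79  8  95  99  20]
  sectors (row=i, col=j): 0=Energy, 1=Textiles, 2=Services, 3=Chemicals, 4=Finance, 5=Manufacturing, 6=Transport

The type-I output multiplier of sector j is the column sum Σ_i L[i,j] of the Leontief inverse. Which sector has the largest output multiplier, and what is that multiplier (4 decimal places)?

Finance (1.8312)

Form M = I − A:
  [  0.99   -0.04   -0.03   -0.11   -0.01   -0.11   -0.05]
  [ -0.08    0.97   -0.11   -0.07   -0.11   -0.08   -0.01]
  [ -0.04   -0.03    0.99   -0.06   -0.09   -0.04   -0.09]
  [ -0.03   -0.10   -0.02    0.98   -0.04   -0.01   -0.06]
  [ -0.01   -0.01   -0.01   -0.10    0.93   -0.10   -0.07]
  [ -0.02   -0.05   -0.01   -0.01   -0.08    0.91   -0.04]
  [ -0.06   -0.10   -0.07   -0.03   -0.11   -0.02    0.90]
Leontief inverse L = M⁻¹:
  [  1.0305    0.0742    0.0500    0.1334    0.0524    0.1423    0.0824]
  [  0.1026    1.0655    0.1308    0.1153    0.1628    0.1322    0.0569]
  [  0.0601    0.0624    1.0318    0.0927    0.1335    0.0766    0.1272]
  [  0.0504    0.1233    0.0437    1.0486    0.0782    0.0409    0.0863]
  [  0.0290    0.0444    0.0285    0.1264    1.1131    0.1347    0.1059]
  [  0.0360    0.0722    0.0272    0.0364    0.1179    1.1256    0.0671]
  [  0.0908    0.1393    0.1037    0.0801    0.1732    0.0730    1.1501]
Total output x = L · d:
  x_0 = 1.0305·70 + 0.0742·75 + 0.0500·79 + 0.1334·8 + 0.0524·95 + 0.1423·99 + 0.0824·20 = 103.4290
  x_1 = 0.1026·70 + 1.0655·75 + 0.1308·79 + 0.1153·8 + 0.1628·95 + 0.1322·99 + 0.0569·20 = 128.0507
  x_2 = 0.0601·70 + 0.0624·75 + 1.0318·79 + 0.0927·8 + 0.1335·95 + 0.0766·99 + 0.1272·20 = 113.9548
  x_3 = 0.0504·70 + 0.1233·75 + 0.0437·79 + 1.0486·8 + 0.0782·95 + 0.0409·99 + 0.0863·20 = 37.8192
  x_4 = 0.0290·70 + 0.0444·75 + 0.0285·79 + 0.1264·8 + 1.1131·95 + 0.1347·99 + 0.1059·20 = 129.8224
  x_5 = 0.0360·70 + 0.0722·75 + 0.0272·79 + 0.0364·8 + 0.1179·95 + 1.1256·99 + 0.0671·20 = 134.3599
  x_6 = 0.0908·70 + 0.1393·75 + 0.1037·79 + 0.0801·8 + 0.1732·95 + 0.0730·99 + 1.1501·20 = 72.3221
Output multipliers (column sums of L):
  Energy: 1.3995
  Textiles: 1.5814
  Services: 1.4156
  Chemicals: 1.6329
  Finance: 1.8312
  Manufacturing: 1.7253
  Transport: 1.6760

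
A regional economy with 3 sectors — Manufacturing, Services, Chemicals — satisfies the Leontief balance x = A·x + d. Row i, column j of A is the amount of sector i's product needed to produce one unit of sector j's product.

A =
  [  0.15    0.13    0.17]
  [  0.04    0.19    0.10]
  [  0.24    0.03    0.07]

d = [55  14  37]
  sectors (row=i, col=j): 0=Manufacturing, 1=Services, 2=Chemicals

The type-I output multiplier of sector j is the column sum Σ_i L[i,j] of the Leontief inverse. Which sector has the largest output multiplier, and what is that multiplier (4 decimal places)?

Manufacturing (1.6882)

Form M = I − A:
  [  0.85   -0.13   -0.17]
  [ -0.04    0.81   -0.10]
  [ -0.24   -0.03    0.93]
Leontief inverse L = M⁻¹:
  [  1.2577    0.2112    0.2526]
  [  0.1026    1.2567    0.1539]
  [  0.3279    0.0950    1.1454]
Total output x = L · d:
  x_0 = 1.2577·55 + 0.2112·14 + 0.2526·37 = 81.4796
  x_1 = 0.1026·55 + 1.2567·14 + 0.1539·37 = 28.9305
  x_2 = 0.3279·55 + 0.0950·14 + 1.1454·37 = 61.7452
Output multipliers (column sums of L):
  Manufacturing: 1.6882
  Services: 1.5630
  Chemicals: 1.5519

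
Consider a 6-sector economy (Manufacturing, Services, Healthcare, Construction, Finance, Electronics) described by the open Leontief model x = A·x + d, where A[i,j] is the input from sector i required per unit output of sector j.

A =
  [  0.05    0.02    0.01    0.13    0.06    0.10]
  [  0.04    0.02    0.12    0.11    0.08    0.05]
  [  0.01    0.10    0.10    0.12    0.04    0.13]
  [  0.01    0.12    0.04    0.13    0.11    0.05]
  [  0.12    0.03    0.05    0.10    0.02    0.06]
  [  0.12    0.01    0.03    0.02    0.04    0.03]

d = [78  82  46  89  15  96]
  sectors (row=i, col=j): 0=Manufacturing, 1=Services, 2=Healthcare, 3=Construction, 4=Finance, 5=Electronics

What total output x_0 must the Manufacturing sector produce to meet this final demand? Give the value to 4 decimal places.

Form M = I − A:
  [  0.95   -0.02   -0.01   -0.13   -0.06   -0.10]
  [ -0.04    0.98   -0.12   -0.11   -0.08   -0.05]
  [ -0.01   -0.10    0.90   -0.12   -0.04   -0.13]
  [ -0.01   -0.12   -0.04    0.87   -0.11   -0.05]
  [ -0.12   -0.03   -0.05   -0.10    0.98   -0.06]
  [ -0.12   -0.01   -0.03   -0.02   -0.04    0.97]
Leontief inverse L = M⁻¹:
  [  1.0869    0.0536    0.0377    0.1889    0.0992    0.1357]
  [  0.0769    1.0659    0.1614    0.1850    0.1232    0.1017]
  [  0.0554    0.1479    1.1516    0.2007    0.0925    0.1837]
  [  0.0532    0.1643    0.0885    1.2110    0.1602    0.0982]
  [  0.1525    0.0652    0.0802    0.1665    1.0613    0.1041]
  [  0.1444    0.0283    0.0471    0.0633    0.0635    1.0608]
Total output x = L · d:
  x_0 = 1.0869·78 + 0.0536·82 + 0.0377·46 + 0.1889·89 + 0.0992·15 + 0.1357·96 = 122.2393
  x_1 = 0.0769·78 + 1.0659·82 + 0.1614·46 + 0.1850·89 + 0.1232·15 + 0.1017·96 = 128.9098
  x_2 = 0.0554·78 + 0.1479·82 + 1.1516·46 + 0.2007·89 + 0.0925·15 + 0.1837·96 = 106.3089
  x_3 = 0.0532·78 + 0.1643·82 + 0.0885·46 + 1.2110·89 + 0.1602·15 + 0.0982·96 = 141.3050
  x_4 = 0.1525·78 + 0.0652·82 + 0.0802·46 + 0.1665·89 + 1.0613·15 + 0.1041·96 = 61.6651
  x_5 = 0.1444·78 + 0.0283·82 + 0.0471·46 + 0.0633·89 + 0.0635·15 + 1.0608·96 = 124.1647

122.2393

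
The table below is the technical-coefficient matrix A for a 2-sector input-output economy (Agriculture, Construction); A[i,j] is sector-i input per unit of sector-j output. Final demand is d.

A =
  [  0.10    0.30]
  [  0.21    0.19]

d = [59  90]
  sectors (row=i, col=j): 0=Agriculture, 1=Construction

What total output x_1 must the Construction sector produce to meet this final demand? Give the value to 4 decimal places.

140.2252

Form M = I − A:
  [  0.90   -0.30]
  [ -0.21    0.81]
Leontief inverse L = M⁻¹:
  [  1.2162    0.4505]
  [  0.3153    1.3514]
Total output x = L · d:
  x_0 = 1.2162·59 + 0.4505·90 = 112.2973
  x_1 = 0.3153·59 + 1.3514·90 = 140.2252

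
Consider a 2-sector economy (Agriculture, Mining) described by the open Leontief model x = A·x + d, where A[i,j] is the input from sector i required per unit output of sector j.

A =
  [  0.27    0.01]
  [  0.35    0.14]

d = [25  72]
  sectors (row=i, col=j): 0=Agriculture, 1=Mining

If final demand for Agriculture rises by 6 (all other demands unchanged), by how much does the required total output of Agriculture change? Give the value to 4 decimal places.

8.2653

Form M = I − A:
  [  0.73   -0.01]
  [ -0.35    0.86]
Leontief inverse L = M⁻¹:
  [  1.3775    0.0160]
  [  0.5606    1.1693]
Total output x = L · d:
  x_0 = 1.3775·25 + 0.0160·72 = 35.5919
  x_1 = 0.5606·25 + 1.1693·72 = 98.2060
Δx_0 = L[0,0] · Δd_0 = 1.3775 · 6 = 8.2653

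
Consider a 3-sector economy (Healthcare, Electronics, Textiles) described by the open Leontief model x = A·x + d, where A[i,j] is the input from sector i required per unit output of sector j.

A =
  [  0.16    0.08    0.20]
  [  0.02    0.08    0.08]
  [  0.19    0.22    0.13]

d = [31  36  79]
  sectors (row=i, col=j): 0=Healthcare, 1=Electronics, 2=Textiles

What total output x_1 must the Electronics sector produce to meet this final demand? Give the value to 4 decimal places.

51.0031

Form M = I − A:
  [  0.84   -0.08   -0.20]
  [ -0.02    0.92   -0.08]
  [ -0.19   -0.22    0.87]
Leontief inverse L = M⁻¹:
  [  1.2644    0.1835    0.3075]
  [  0.0527    1.1190    0.1150]
  [  0.2895    0.3230    1.2457]
Total output x = L · d:
  x_0 = 1.2644·31 + 0.1835·36 + 0.3075·79 = 70.0981
  x_1 = 0.0527·31 + 1.1190·36 + 0.1150·79 = 51.0031
  x_2 = 0.2895·31 + 0.3230·36 + 1.2457·79 = 119.0107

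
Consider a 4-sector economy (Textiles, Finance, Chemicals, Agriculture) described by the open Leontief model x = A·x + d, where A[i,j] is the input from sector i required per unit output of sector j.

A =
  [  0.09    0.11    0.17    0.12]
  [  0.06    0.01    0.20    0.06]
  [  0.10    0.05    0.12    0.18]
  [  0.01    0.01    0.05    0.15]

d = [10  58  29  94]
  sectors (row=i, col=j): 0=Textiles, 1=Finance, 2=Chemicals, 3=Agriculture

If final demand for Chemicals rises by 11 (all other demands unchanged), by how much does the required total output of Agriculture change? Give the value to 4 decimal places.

0.8429

Form M = I − A:
  [  0.91   -0.11   -0.17   -0.12]
  [ -0.06    0.99   -0.20   -0.06]
  [ -0.10   -0.05    0.88   -0.18]
  [ -0.01   -0.01   -0.05    0.85]
Leontief inverse L = M⁻¹:
  [  1.1400    0.1424    0.2655    0.2272]
  [  0.0987    1.0358    0.2626    0.1427]
  [  0.1398    0.0788    1.1971    0.2788]
  [  0.0228    0.0185    0.0766    1.1972]
Total output x = L · d:
  x_0 = 1.1400·10 + 0.1424·58 + 0.2655·29 + 0.2272·94 = 48.7131
  x_1 = 0.0987·10 + 1.0358·58 + 0.2626·29 + 0.1427·94 = 82.0862
  x_2 = 0.1398·10 + 0.0788·58 + 1.1971·29 + 0.2788·94 = 66.8941
  x_3 = 0.0228·10 + 0.0185·58 + 0.0766·29 + 1.1972·94 = 116.0620
Δx_3 = L[3,2] · Δd_2 = 0.0766 · 11 = 0.8429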